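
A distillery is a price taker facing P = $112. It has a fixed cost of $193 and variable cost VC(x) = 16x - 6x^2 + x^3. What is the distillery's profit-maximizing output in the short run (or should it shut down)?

Produce at x = 8

Strip out fixed cost: VC = 16x - 6x^2 + x^3. Then AVC = 16 - 6x + x^2 and MC = 16 - 12x + 3x^2.
The AVC parabola has its vertex at x = 6/2 = 3, where AVC = 16 - 6·3 + 3^2 = $7.
Since P = $112 ≥ min AVC = $7, price covers variable cost and the firm should produce.
Solving P = MC: -96 - 12x + 3x^2 = 0 ⇒ x = -4 or 8. On the upward-sloping branch, x* = 8.
Check: AVC at x = 8 is $32 ≤ P, so revenue covers variable cost.
Profit = P·x − TC = 112·8 − 449 = $447.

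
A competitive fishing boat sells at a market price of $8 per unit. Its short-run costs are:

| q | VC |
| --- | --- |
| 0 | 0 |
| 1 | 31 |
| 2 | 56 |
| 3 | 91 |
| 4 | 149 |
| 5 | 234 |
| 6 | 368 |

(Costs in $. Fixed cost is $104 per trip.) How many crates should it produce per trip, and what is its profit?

Tabulate TR − TC: q=0: -104; q=1: -127; q=2: -144; q=3: -171; q=4: -221; q=5: -298; q=6: -424.
Profit is highest at q = 0. Equivalently, the lowest AVC in the table is 56/2 ≈ $28 at q = 2, and P = $8 falls below it — price never covers variable cost, so the firm shuts down and loses only its fixed cost.

q = 0 (shut down); profit = -$104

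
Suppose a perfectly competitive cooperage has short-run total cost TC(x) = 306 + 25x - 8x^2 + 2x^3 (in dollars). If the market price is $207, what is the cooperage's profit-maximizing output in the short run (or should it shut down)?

Produce at x = 7

Variable cost is VC = 25x - 8x^2 + 2x^3, so AVC = VC/x = 25 - 8x + 2x^2 and MC = dTC/dx = 25 - 16x + 6x^2.
The AVC parabola has its vertex at x = 8/4 = 2, where AVC = 25 - 8·2 + 2·2^2 = $17.
Because $207 ≥ $17, revenue can cover variable cost; the firm operates.
Set P = MC: 207 = 25 - 16x + 6x^2 → -182 - 16x + 6x^2 = 0. The roots are x = -13/3 and x = 7; the profit-maximizing output is on the rising part of MC, so x* = 7.
Check: AVC at x = 7 is $67 ≤ P, so revenue covers variable cost.
Profit = P·x − TC = 207·7 − 775 = $674.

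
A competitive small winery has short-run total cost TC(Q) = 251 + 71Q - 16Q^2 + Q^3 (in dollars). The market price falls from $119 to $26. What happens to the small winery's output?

Output falls from 12 to 9

MC = 71 - 32Q + 3Q^2; the shutdown threshold is min AVC = $7 (at Q = 8).
With P = $119 above the shutdown price, P = MC gives Q = 12.
At P = $26 ≥ min AVC, set P = MC: Q = 9. The firm stays open but cuts output.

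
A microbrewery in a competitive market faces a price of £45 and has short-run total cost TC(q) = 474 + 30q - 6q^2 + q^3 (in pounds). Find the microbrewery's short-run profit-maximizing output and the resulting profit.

AVC = 30 - 6q + q^2; min AVC = £21 at q = 3. Since P = £45 ≥ min AVC, the firm produces.
With MC = 30 - 12q + 3q^2, P = MC on the upward-sloping part at q* = 5.
TR = 45·5 = 225. TC = 474 + 125 = 599. Profit = 225 − 599 = -£374.
That loss of £374 beats the £474 the firm would lose by shutting down; producing recovers £100 of fixed cost.

Profit = -£374 at q = 5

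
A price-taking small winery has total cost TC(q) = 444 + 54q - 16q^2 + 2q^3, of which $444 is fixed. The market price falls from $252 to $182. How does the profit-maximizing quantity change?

Output falls from 9 to 8

AVC = 54 - 16q + 2q^2, minimized at q = 4 where min AVC = $22. MC = 54 - 32q + 6q^2.
With P = $252 above the shutdown price, P = MC gives q = 9.
At P = $182 ≥ min AVC, set P = MC: q = 8. The firm stays open but cuts output.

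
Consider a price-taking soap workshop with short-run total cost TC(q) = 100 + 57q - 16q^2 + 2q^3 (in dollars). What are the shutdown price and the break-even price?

Shutdown price = $25; break-even price = $47

AVC = 57 - 16q + 2q^2; minimized at q = 4, giving min AVC = $25. That is the shutdown price.
ATC = 100/q + 57 - 16q + 2q^2. Setting dATC/dq = −100/q^2 − 16 + 4q = 0 gives q = 5 (since 4·5^3 − 16·5^2 = 100).
min ATC = 100/5 + 57 − 16·5 + 2·5^2 = $47. That is the break-even price.
Between these two prices the firm operates at a loss; above $47 it earns a profit.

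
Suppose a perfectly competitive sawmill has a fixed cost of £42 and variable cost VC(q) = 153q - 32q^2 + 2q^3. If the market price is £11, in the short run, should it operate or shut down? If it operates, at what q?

Shut down

Variable cost is VC = 153q - 32q^2 + 2q^3, so AVC = VC/q = 153 - 32q + 2q^2 and MC = dTC/dq = 153 - 64q + 6q^2.
The AVC parabola has its vertex at q = 32/4 = 8, where AVC = 153 - 32·8 + 2·8^2 = £25.
Since P = £11 < min AVC = £25, price fails to cover variable cost at any output.
The firm minimizes its loss by shutting down and losing only its fixed cost of £42.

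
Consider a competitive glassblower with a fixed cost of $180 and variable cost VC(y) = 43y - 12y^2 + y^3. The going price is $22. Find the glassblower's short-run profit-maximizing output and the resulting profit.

AVC = 43 - 12y + y^2; min AVC = $7 at y = 6. Since P = $22 ≥ min AVC, the firm produces.
With MC = 43 - 24y + 3y^2, P = MC on the upward-sloping part at y* = 7.
TR = 22·7 = 154. TC = 180 + 56 = 236. Profit = 154 − 236 = -$82.
That loss of $82 beats the $180 the firm would lose by shutting down; producing recovers $98 of fixed cost.

Profit = -$82 at y = 7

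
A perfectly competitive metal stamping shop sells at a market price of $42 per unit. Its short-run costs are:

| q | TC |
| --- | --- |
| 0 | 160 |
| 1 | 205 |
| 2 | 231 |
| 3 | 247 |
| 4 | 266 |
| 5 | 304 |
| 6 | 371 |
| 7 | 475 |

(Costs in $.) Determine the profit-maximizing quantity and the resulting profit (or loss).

Profit at each row (π = 42q − TC): q=0: -160; q=1: -163; q=2: -147; q=3: -121; q=4: -98; q=5: -94; q=6: -119; q=7: -181.
Profit is maximized at q = 5. AVC there is 144/5 = $28.80 ≤ P, so producing beats shutting down (which would give -$160).

q = 5; profit = -$94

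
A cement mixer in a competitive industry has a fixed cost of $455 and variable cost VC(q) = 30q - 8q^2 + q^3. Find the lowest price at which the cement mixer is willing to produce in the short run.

$14 per unit

The firm shuts down when price falls below the minimum of average variable cost. AVC = VC/q = 30 - 8q + q^2.
At the minimum of AVC, MC = AVC. MC = 30 - 16q + 3q^2; setting MC = AVC gives 2q^2 - 8q = 0, so q = 4. min AVC = 14.
So the shutdown price is $14.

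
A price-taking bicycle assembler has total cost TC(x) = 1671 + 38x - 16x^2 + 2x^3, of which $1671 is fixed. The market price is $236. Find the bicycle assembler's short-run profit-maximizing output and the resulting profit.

AVC = 38 - 16x + 2x^2 has its minimum $6 at x = 4; price $236 clears that bar, so the firm operates.
With MC = 38 - 32x + 6x^2, P = MC on the upward-sloping part at x* = 9.
TR = 236·9 = 2124. TC = 1671 + 504 = 2175. Profit = 2124 − 2175 = -$51.
That loss of $51 beats the $1671 the firm would lose by shutting down; producing recovers $1620 of fixed cost.

Profit = -$51 at x = 9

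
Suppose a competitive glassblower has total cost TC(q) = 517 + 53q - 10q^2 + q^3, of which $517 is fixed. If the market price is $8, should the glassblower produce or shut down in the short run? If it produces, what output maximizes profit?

From TC, MC = TC'(q) = 53 - 20q + 3q^2 and AVC = VC/q = 53 - 10q + q^2.
AVC is minimized where dAVC/dq = -10 + 2q = 0, at q = 5; min AVC = 53 - 10·5 + 5^2 = $28.
Since P = $8 < min AVC = $28, price fails to cover variable cost at any output.
Best response: produce nothing and absorb the $517 fixed cost.

Shut down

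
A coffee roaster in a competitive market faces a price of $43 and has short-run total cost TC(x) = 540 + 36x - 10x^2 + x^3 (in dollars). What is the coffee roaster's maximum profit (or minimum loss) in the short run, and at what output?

Profit = -$344 at x = 7

AVC = 36 - 10x + x^2 has its minimum $11 at x = 5; price $43 clears that bar, so the firm operates.
With MC = 36 - 20x + 3x^2, P = MC on the upward-sloping part at x* = 7.
TR = 43·7 = 301. TC = 540 + 105 = 645. Profit = 301 − 645 = -$344.
That loss of $344 beats the $540 the firm would lose by shutting down; producing recovers $196 of fixed cost.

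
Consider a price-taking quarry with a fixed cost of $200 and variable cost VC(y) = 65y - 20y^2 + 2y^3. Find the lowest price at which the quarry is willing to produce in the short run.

$15 per unit

The shutdown price is the minimum of AVC. VC = 65y - 20y^2 + 2y^3, so AVC = 65 - 20y + 2y^2.
dAVC/dy = -20 + 4y = 0 gives y = 5. min AVC = 65 - 20·5 + 2·5^2 = 15.
The firm shuts down for any P below $15.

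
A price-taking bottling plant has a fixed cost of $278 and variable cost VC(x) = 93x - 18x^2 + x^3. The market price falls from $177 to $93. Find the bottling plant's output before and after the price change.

Output falls from 14 to 12

MC = 93 - 36x + 3x^2; the shutdown threshold is min AVC = $12 (at x = 9).
At P = $177 ≥ min AVC, set P = MC on the rising branch: x = 14.
At P = $93 ≥ min AVC, set P = MC: x = 12. The firm stays open but cuts output.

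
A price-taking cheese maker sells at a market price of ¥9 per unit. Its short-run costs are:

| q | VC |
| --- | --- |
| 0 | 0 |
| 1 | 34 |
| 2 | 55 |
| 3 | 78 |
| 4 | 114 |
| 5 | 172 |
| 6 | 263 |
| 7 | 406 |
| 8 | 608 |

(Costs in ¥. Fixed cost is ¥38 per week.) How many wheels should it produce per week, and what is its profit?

Profit at each row (π = 9q − TC): q=0: -38; q=1: -63; q=2: -75; q=3: -89; q=4: -116; q=5: -165; q=6: -247; q=7: -381; q=8: -574.
Profit is highest at q = 0. Equivalently, the lowest AVC in the table is 78/3 ≈ ¥26 at q = 3, and P = ¥9 falls below it — price never covers variable cost, so the firm shuts down and loses only its fixed cost.

q = 0 (shut down); profit = -¥38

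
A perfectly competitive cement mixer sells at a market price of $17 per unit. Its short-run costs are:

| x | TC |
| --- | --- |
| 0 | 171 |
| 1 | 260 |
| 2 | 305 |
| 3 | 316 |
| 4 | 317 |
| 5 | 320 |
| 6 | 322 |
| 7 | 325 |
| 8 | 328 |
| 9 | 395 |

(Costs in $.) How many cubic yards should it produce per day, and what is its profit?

Tabulate TR − TC: x=0: -171; x=1: -243; x=2: -271; x=3: -265; x=4: -249; x=5: -235; x=6: -220; x=7: -206; x=8: -192; x=9: -242.
Profit is highest at x = 0. Equivalently, the lowest AVC in the table is 157/8 ≈ $19.62 at x = 8, and P = $17 falls below it — price never covers variable cost, so the firm shuts down and loses only its fixed cost.

x = 0 (shut down); profit = -$171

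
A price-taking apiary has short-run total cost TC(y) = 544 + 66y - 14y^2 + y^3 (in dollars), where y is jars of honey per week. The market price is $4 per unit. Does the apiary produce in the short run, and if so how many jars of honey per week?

From TC, MC = TC'(y) = 66 - 28y + 3y^2 and AVC = VC/y = 66 - 14y + y^2.
AVC hits its minimum where MC = AVC, at y = 7, giving min AVC = 66 - 14·7 + 7^2 = $17.
With P < min AVC ($4 < $17), every unit sold adds to the loss.
Best response: produce nothing and absorb the $544 fixed cost.

Shut down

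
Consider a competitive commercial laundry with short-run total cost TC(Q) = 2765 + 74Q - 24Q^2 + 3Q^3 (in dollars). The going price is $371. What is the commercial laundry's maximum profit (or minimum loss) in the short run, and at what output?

Profit = -$335 at Q = 9

AVC = 74 - 24Q + 3Q^2; min AVC = $26 at Q = 4. Since P = $371 ≥ min AVC, the firm produces.
MC = 74 - 48Q + 9Q^2. Setting P = MC and taking the root on the rising branch gives Q* = 9.
TR = 371·9 = 3339. TC = 2765 + 909 = 3674. Profit = 3339 − 3674 = -$335.
Shutting down would mean losing the fixed cost of $2765, so operating at a loss of $335 is better by $2430.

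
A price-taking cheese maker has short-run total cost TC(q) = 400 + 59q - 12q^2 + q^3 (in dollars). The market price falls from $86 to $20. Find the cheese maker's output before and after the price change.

Output falls from 9 to 0 (the firm shuts down)

MC = 59 - 24q + 3q^2; the shutdown threshold is min AVC = $23 (at q = 6).
At P = $86 ≥ min AVC, set P = MC on the rising branch: q = 9.
At P = $20 < min AVC = $23, price no longer covers variable cost at any output, so the firm shuts down: q = 0.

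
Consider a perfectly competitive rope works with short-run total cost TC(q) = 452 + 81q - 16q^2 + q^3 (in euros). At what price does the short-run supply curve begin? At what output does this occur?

Short-run supply begins at min AVC. From VC = 81q - 16q^2 + q^3, AVC = 81 - 16q + q^2.
At the minimum of AVC, MC = AVC. MC = 81 - 32q + 3q^2; setting MC = AVC gives 2q^2 - 16q = 0, so q = 8. min AVC = 17.
For P < €17 the firm produces nothing.

€17 per unit, at q = 8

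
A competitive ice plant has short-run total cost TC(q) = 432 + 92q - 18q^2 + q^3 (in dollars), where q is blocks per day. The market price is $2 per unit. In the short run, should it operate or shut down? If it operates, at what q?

Shut down

Variable cost is VC = 92q - 18q^2 + q^3, so AVC = VC/q = 92 - 18q + q^2 and MC = dTC/dq = 92 - 36q + 3q^2.
The AVC parabola has its vertex at q = 18/2 = 9, where AVC = 92 - 18·9 + 9^2 = $11.
Since P = $2 < min AVC = $11, price fails to cover variable cost at any output.
The firm minimizes its loss by shutting down and losing only its fixed cost of $432.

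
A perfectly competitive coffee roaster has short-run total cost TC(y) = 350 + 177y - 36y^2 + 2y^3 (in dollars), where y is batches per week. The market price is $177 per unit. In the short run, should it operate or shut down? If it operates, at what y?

Produce at y = 12

From TC, MC = TC'(y) = 177 - 72y + 6y^2 and AVC = VC/y = 177 - 36y + 2y^2.
The AVC parabola has its vertex at y = 36/4 = 9, where AVC = 177 - 36·9 + 2·9^2 = $15.
P = $177 exceeds min AVC = $15, so the firm stays open.
P = MC gives -72y + 6y^2 = 0, with roots 0 and 12. Take the larger (rising MC): y* = 12.
Check: AVC at y = 12 is $33 ≤ P, so revenue covers variable cost.
Profit = P·y − TC = 177·12 − 746 = $1378.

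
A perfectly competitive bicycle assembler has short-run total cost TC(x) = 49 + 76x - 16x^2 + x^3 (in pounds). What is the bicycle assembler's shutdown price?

£12 per unit

The shutdown price is the minimum of AVC. VC = 76x - 16x^2 + x^3, so AVC = 76 - 16x + x^2.
dAVC/dx = -16 + 2x = 0 gives x = 8. min AVC = 76 - 16·8 + 8^2 = 12.
The firm shuts down for any P below £12.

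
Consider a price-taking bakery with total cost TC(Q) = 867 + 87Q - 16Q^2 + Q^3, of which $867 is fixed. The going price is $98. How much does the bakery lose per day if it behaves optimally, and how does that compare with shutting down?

AVC = 87 - 16Q + Q^2 has its minimum $23 at Q = 8; price $98 clears that bar, so the firm operates.
With MC = 87 - 32Q + 3Q^2, P = MC on the upward-sloping part at Q* = 11.
TR = 98·11 = 1078. TC = 867 + 352 = 1219. Profit = 1078 − 1219 = -$141.
Shutting down would mean losing the fixed cost of $867, so operating at a loss of $141 is better by $726.

Profit = -$141 at Q = 11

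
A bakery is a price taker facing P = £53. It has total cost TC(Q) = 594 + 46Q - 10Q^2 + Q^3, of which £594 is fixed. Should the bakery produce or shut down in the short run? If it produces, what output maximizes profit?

Produce at Q = 7

Strip out fixed cost: VC = 46Q - 10Q^2 + Q^3. Then AVC = 46 - 10Q + Q^2 and MC = 46 - 20Q + 3Q^2.
The AVC parabola has its vertex at Q = 10/2 = 5, where AVC = 46 - 10·5 + 5^2 = £21.
P = £53 exceeds min AVC = £21, so the firm stays open.
Solving P = MC: -7 - 20Q + 3Q^2 = 0 ⇒ Q = -1/3 or 7. On the upward-sloping branch, Q* = 7.
Check: AVC at Q = 7 is £25 ≤ P, so revenue covers variable cost.
Profit = P·Q − TC = 53·7 − 769 = -£398, a loss, but smaller than the £594 fixed cost the firm would lose by shutting down.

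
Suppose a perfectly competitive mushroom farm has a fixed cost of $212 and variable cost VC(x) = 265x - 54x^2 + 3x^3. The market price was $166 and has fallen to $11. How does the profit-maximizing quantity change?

Output falls from 11 to 0 (the firm shuts down)

AVC = 265 - 54x + 3x^2, minimized at x = 9 where min AVC = $22. MC = 265 - 108x + 9x^2.
At P = $166 ≥ min AVC, set P = MC on the rising branch: x = 11.
At P = $11 < min AVC = $22, price no longer covers variable cost at any output, so the firm shuts down: x = 0.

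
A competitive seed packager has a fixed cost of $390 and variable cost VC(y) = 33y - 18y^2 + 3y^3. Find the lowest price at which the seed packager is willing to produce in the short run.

$6 per unit

Short-run supply begins at min AVC. From VC = 33y - 18y^2 + 3y^3, AVC = 33 - 18y + 3y^2.
At the minimum of AVC, MC = AVC. MC = 33 - 36y + 9y^2; setting MC = AVC gives 6y^2 - 18y = 0, so y = 3. min AVC = 6.
So the shutdown price is $6.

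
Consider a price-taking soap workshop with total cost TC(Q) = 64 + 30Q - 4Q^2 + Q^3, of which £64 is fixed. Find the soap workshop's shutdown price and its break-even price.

AVC = 30 - 4Q + Q^2; minimized at Q = 2, giving min AVC = £26. That is the shutdown price.
ATC = 64/Q + 30 - 4Q + Q^2. Setting dATC/dQ = −64/Q^2 − 4 + 2Q = 0 gives Q = 4 (since 2·4^3 − 4·4^2 = 64).
min ATC = 64/4 + 30 − 4·4 + 4^2 = £46. That is the break-even price.
Between these two prices the firm operates at a loss; above £46 it earns a profit.

Shutdown price = £26; break-even price = £46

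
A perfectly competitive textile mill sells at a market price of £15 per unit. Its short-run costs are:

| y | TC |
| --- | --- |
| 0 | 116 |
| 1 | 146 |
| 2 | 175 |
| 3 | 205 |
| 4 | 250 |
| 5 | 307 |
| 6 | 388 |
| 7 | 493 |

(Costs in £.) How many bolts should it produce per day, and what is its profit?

Profit at each row (π = 15y − TC): y=0: -116; y=1: -131; y=2: -145; y=3: -160; y=4: -190; y=5: -232; y=6: -298; y=7: -388.
Profit is highest at y = 0. Equivalently, the lowest AVC in the table is 59/2 ≈ £29.50 at y = 2, and P = £15 falls below it — price never covers variable cost, so the firm shuts down and loses only its fixed cost.

y = 0 (shut down); profit = -£116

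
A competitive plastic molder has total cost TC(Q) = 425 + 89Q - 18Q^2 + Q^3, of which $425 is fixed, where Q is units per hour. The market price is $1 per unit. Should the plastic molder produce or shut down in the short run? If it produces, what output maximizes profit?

Variable cost is VC = 89Q - 18Q^2 + Q^3, so AVC = VC/Q = 89 - 18Q + Q^2 and MC = dTC/dQ = 89 - 36Q + 3Q^2.
AVC is minimized where dAVC/dQ = -18 + 2Q = 0, at Q = 9; min AVC = 89 - 18·9 + 9^2 = $8.
Since P = $1 < min AVC = $8, price fails to cover variable cost at any output.
Best response: produce nothing and absorb the $425 fixed cost.

Shut down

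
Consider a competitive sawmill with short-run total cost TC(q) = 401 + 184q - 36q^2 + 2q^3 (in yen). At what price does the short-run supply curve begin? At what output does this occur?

The shutdown price is the minimum of AVC. VC = 184q - 36q^2 + 2q^3, so AVC = 184 - 36q + 2q^2.
At the minimum of AVC, MC = AVC. MC = 184 - 72q + 6q^2; setting MC = AVC gives 4q^2 - 36q = 0, so q = 9. min AVC = 22.
So the shutdown price is ¥22.

¥22 per unit, at q = 9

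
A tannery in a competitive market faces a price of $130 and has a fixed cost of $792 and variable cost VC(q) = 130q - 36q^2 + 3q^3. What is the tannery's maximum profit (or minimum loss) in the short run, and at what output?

Profit = -$24 at q = 8

AVC = 130 - 36q + 3q^2; min AVC = $22 at q = 6. Since P = $130 ≥ min AVC, the firm produces.
With MC = 130 - 72q + 9q^2, P = MC on the upward-sloping part at q* = 8.
TR = 130·8 = 1040. TC = 792 + 272 = 1064. Profit = 1040 − 1064 = -$24.
By producing, the firm covers all variable cost plus $768 of fixed cost; shutting down would lose the full $792.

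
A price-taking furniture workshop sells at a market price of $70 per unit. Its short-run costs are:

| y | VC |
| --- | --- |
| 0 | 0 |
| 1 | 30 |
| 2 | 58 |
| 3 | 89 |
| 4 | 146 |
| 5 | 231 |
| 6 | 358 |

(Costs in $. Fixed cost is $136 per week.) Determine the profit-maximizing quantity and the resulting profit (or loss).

y = 4; profit = -$2

Profit at each row (π = 70y − TC): y=0: -136; y=1: -96; y=2: -54; y=3: -15; y=4: -2; y=5: -17; y=6: -74.
Profit is maximized at y = 4. AVC there is 146/4 = $36.50 ≤ P, so producing beats shutting down (which would give -$136).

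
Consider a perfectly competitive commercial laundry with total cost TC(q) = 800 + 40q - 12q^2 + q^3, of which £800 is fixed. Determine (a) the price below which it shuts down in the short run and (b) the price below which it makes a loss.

AVC = 40 - 12q + q^2; minimized at q = 6, giving min AVC = £4. That is the shutdown price.
ATC = 800/q + 40 - 12q + q^2. Setting dATC/dq = −800/q^2 − 12 + 2q = 0 gives q = 10 (since 2·10^3 − 12·10^2 = 800).
min ATC = 800/10 + 40 − 12·10 + 10^2 = £100. That is the break-even price.
For £4 ≤ P < £100 the firm produces at a loss; below £4 it shuts down.

Shutdown price = £4; break-even price = £100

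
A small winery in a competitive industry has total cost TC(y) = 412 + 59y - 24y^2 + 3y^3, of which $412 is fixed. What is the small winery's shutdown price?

$11 per unit

The shutdown price is the minimum of AVC. VC = 59y - 24y^2 + 3y^3, so AVC = 59 - 24y + 3y^2.
At the minimum of AVC, MC = AVC. MC = 59 - 48y + 9y^2; setting MC = AVC gives 6y^2 - 24y = 0, so y = 4. min AVC = 11.
So the shutdown price is $11.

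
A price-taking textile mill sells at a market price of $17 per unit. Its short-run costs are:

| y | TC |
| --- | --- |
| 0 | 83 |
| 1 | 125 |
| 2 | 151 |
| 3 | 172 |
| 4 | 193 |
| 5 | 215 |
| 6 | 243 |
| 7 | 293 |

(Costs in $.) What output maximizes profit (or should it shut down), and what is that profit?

y = 0 (shut down); profit = -$83

Tabulate TR − TC: y=0: -83; y=1: -108; y=2: -117; y=3: -121; y=4: -125; y=5: -130; y=6: -141; y=7: -174.
Profit is highest at y = 0. Equivalently, the lowest AVC in the table is 132/5 ≈ $26.40 at y = 5, and P = $17 falls below it — price never covers variable cost, so the firm shuts down and loses only its fixed cost.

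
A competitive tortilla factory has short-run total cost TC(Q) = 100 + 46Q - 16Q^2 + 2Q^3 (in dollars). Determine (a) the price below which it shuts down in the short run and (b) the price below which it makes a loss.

Shutdown price = min AVC. AVC = 46 - 16Q + 2Q^2, with vertex at Q = 4 and minimum $14.
ATC = 100/Q + 46 - 16Q + 2Q^2. Setting dATC/dQ = −100/Q^2 − 16 + 4Q = 0 gives Q = 5 (since 4·5^3 − 16·5^2 = 100).
min ATC = 100/5 + 46 − 16·5 + 2·5^2 = $36. That is the break-even price.
For $14 ≤ P < $36 the firm produces at a loss; below $14 it shuts down.

Shutdown price = $14; break-even price = $36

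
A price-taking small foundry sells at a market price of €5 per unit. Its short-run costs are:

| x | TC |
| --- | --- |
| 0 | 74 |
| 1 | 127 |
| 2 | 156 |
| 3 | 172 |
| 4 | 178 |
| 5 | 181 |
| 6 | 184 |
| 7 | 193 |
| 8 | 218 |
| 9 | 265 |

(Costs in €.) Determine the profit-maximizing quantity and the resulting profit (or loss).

Profit at each row (π = 5x − TC): x=0: -74; x=1: -122; x=2: -146; x=3: -157; x=4: -158; x=5: -156; x=6: -154; x=7: -158; x=8: -178; x=9: -220.
Profit is highest at x = 0. Equivalently, the lowest AVC in the table is 119/7 ≈ €17 at x = 7, and P = €5 falls below it — price never covers variable cost, so the firm shuts down and loses only its fixed cost.

x = 0 (shut down); profit = -€74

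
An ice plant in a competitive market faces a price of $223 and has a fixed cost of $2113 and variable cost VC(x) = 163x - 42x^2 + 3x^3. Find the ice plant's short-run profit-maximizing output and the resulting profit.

Profit = -$313 at x = 10

AVC = 163 - 42x + 3x^2 has its minimum $16 at x = 7; price $223 clears that bar, so the firm operates.
With MC = 163 - 84x + 9x^2, P = MC on the upward-sloping part at x* = 10.
TR = 223·10 = 2230. TC = 2113 + 430 = 2543. Profit = 2230 − 2543 = -$313.
That loss of $313 beats the $2113 the firm would lose by shutting down; producing recovers $1800 of fixed cost.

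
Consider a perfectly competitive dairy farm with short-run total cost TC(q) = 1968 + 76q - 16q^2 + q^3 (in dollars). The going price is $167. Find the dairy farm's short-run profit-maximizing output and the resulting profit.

Profit = -$278 at q = 13

AVC = 76 - 16q + q^2; min AVC = $12 at q = 8. Since P = $167 ≥ min AVC, the firm produces.
MC = 76 - 32q + 3q^2. Setting P = MC and taking the root on the rising branch gives q* = 13.
TR = 167·13 = 2171. TC = 1968 + 481 = 2449. Profit = 2171 − 2449 = -$278.
That loss of $278 beats the $1968 the firm would lose by shutting down; producing recovers $1690 of fixed cost.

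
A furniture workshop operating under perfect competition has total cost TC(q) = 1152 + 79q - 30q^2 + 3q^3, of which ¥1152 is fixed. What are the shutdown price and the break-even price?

Shutdown price = ¥4; break-even price = ¥175

Shutdown price = min AVC. AVC = 79 - 30q + 3q^2, with vertex at q = 5 and minimum ¥4.
ATC = 1152/q + 79 - 30q + 3q^2. Setting dATC/dq = −1152/q^2 − 30 + 6q = 0 gives q = 8 (since 6·8^3 − 30·8^2 = 1152).
min ATC = 1152/8 + 79 − 30·8 + 3·8^2 = ¥175. That is the break-even price.
For ¥4 ≤ P < ¥175 the firm produces at a loss; below ¥4 it shuts down.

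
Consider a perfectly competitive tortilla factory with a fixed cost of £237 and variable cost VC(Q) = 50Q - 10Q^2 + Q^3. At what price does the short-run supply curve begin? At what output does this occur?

£25 per unit, at Q = 5

The firm shuts down when price falls below the minimum of average variable cost. AVC = VC/Q = 50 - 10Q + Q^2.
dAVC/dQ = -10 + 2Q = 0 gives Q = 5. min AVC = 50 - 10·5 + 5^2 = 25.
For P < £25 the firm produces nothing.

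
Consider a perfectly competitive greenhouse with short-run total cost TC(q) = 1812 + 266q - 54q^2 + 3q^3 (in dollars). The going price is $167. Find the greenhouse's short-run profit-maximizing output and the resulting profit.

AVC = 266 - 54q + 3q^2; min AVC = $23 at q = 9. Since P = $167 ≥ min AVC, the firm produces.
MC = 266 - 108q + 9q^2. Setting P = MC and taking the root on the rising branch gives q* = 11.
TR = 167·11 = 1837. TC = 1812 + 385 = 2197. Profit = 1837 − 2197 = -$360.
By producing, the firm covers all variable cost plus $1452 of fixed cost; shutting down would lose the full $1812.

Profit = -$360 at q = 11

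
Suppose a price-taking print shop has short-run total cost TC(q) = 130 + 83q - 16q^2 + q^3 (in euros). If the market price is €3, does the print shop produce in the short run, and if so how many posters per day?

Shut down

From TC, MC = TC'(q) = 83 - 32q + 3q^2 and AVC = VC/q = 83 - 16q + q^2.
AVC is minimized where dAVC/dq = -16 + 2q = 0, at q = 8; min AVC = 83 - 16·8 + 8^2 = €19.
P = €3 lies below min AVC = €19; no output level covers variable cost.
Best response: produce nothing and absorb the €130 fixed cost.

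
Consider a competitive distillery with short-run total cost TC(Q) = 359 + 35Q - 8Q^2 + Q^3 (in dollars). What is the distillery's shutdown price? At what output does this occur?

The firm shuts down when price falls below the minimum of average variable cost. AVC = VC/Q = 35 - 8Q + Q^2.
At the minimum of AVC, MC = AVC. MC = 35 - 16Q + 3Q^2; setting MC = AVC gives 2Q^2 - 8Q = 0, so Q = 4. min AVC = 19.
For P < $19 the firm produces nothing.

$19 per unit, at Q = 4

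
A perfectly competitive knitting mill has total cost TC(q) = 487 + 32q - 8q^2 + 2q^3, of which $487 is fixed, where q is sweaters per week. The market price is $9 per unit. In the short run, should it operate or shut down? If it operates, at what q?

Strip out fixed cost: VC = 32q - 8q^2 + 2q^3. Then AVC = 32 - 8q + 2q^2 and MC = 32 - 16q + 6q^2.
AVC is minimized where dAVC/dq = -8 + 4q = 0, at q = 2; min AVC = 32 - 8·2 + 2·2^2 = $24.
P = $9 lies below min AVC = $24; no output level covers variable cost.
The firm minimizes its loss by shutting down and losing only its fixed cost of $487.

Shut down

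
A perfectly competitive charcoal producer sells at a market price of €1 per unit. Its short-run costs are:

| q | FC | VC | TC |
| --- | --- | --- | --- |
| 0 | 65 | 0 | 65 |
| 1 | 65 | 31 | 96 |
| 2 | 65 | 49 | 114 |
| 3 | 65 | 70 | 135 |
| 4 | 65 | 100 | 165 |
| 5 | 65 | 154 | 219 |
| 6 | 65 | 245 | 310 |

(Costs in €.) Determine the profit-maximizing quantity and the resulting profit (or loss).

q = 0 (shut down); profit = -€65

Profit at each row (π = 1q − TC): q=0: -65; q=1: -95; q=2: -112; q=3: -132; q=4: -161; q=5: -214; q=6: -304.
Profit is highest at q = 0. Equivalently, the lowest AVC in the table is 70/3 ≈ €23.33 at q = 3, and P = €1 falls below it — price never covers variable cost, so the firm shuts down and loses only its fixed cost.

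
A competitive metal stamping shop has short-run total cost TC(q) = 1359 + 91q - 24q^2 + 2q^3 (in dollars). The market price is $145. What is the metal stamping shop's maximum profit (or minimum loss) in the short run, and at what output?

Profit = -$387 at q = 9

AVC = 91 - 24q + 2q^2 has its minimum $19 at q = 6; price $145 clears that bar, so the firm operates.
MC = 91 - 48q + 6q^2. Setting P = MC and taking the root on the rising branch gives q* = 9.
TR = 145·9 = 1305. TC = 1359 + 333 = 1692. Profit = 1305 − 1692 = -$387.
Shutting down would mean losing the fixed cost of $1359, so operating at a loss of $387 is better by $972.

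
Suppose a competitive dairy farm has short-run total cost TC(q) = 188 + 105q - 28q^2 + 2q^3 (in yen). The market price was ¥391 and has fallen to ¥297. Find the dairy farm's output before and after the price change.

Output falls from 13 to 12

MC = 105 - 56q + 6q^2; the shutdown threshold is min AVC = ¥7 (at q = 7).
At P = ¥391 ≥ min AVC, set P = MC on the rising branch: q = 13.
At P = ¥297 ≥ min AVC, set P = MC: q = 12. The firm stays open but cuts output.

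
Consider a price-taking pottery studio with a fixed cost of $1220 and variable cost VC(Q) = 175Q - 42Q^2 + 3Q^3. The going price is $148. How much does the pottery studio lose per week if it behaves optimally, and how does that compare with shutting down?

AVC = 175 - 42Q + 3Q^2; min AVC = $28 at Q = 7. Since P = $148 ≥ min AVC, the firm produces.
MC = 175 - 84Q + 9Q^2. Setting P = MC and taking the root on the rising branch gives Q* = 9.
TR = 148·9 = 1332. TC = 1220 + 360 = 1580. Profit = 1332 − 1580 = -$248.
That loss of $248 beats the $1220 the firm would lose by shutting down; producing recovers $972 of fixed cost.

Profit = -$248 at Q = 9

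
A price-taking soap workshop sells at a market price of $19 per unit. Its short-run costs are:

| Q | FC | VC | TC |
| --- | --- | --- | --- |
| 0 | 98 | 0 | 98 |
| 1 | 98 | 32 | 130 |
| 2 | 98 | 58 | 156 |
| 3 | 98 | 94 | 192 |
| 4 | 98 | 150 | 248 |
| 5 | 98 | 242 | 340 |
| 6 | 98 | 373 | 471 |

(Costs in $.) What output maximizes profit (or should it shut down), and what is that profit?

Compute π = P·Q − TC at each output: Q=0: -98; Q=1: -111; Q=2: -118; Q=3: -135; Q=4: -172; Q=5: -245; Q=6: -357.
Profit is highest at Q = 0. Equivalently, the lowest AVC in the table is 58/2 ≈ $29 at Q = 2, and P = $19 falls below it — price never covers variable cost, so the firm shuts down and loses only its fixed cost.

Q = 0 (shut down); profit = -$98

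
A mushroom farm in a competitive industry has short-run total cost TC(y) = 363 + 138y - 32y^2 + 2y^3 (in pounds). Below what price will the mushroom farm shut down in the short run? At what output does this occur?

£10 per unit, at y = 8

The shutdown price is the minimum of AVC. VC = 138y - 32y^2 + 2y^3, so AVC = 138 - 32y + 2y^2.
dAVC/dy = -32 + 4y = 0 gives y = 8. min AVC = 138 - 32·8 + 2·8^2 = 10.
So the shutdown price is £10.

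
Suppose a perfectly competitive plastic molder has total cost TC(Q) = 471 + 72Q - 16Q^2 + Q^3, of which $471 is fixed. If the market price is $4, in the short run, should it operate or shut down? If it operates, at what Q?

Shut down

Variable cost is VC = 72Q - 16Q^2 + Q^3, so AVC = VC/Q = 72 - 16Q + Q^2 and MC = dTC/dQ = 72 - 32Q + 3Q^2.
AVC is minimized where dAVC/dQ = -16 + 2Q = 0, at Q = 8; min AVC = 72 - 16·8 + 8^2 = $8.
P = $4 lies below min AVC = $8; no output level covers variable cost.
Best response: produce nothing and absorb the $471 fixed cost.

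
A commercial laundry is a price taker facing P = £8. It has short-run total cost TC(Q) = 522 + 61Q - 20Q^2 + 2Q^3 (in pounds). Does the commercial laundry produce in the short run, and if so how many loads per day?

Strip out fixed cost: VC = 61Q - 20Q^2 + 2Q^3. Then AVC = 61 - 20Q + 2Q^2 and MC = 61 - 40Q + 6Q^2.
AVC is minimized where dAVC/dQ = -20 + 4Q = 0, at Q = 5; min AVC = 61 - 20·5 + 2·5^2 = £11.
With P < min AVC (£8 < £11), every unit sold adds to the loss.
Best response: produce nothing and absorb the £522 fixed cost.

Shut down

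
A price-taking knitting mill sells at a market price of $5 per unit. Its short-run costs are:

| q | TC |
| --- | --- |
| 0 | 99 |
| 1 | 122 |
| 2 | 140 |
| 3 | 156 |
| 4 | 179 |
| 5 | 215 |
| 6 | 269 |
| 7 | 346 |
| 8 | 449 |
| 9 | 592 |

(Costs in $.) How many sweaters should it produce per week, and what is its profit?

q = 0 (shut down); profit = -$99

Compute π = P·q − TC at each output: q=0: -99; q=1: -117; q=2: -130; q=3: -141; q=4: -159; q=5: -190; q=6: -239; q=7: -311; q=8: -409; q=9: -547.
Profit is highest at q = 0. Equivalently, the lowest AVC in the table is 57/3 ≈ $19 at q = 3, and P = $5 falls below it — price never covers variable cost, so the firm shuts down and loses only its fixed cost.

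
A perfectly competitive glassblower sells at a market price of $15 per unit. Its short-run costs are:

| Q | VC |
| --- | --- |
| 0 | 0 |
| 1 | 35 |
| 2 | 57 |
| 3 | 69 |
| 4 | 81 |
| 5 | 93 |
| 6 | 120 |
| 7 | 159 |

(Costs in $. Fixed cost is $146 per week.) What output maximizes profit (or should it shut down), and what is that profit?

Compute π = P·Q − TC at each output: Q=0: -146; Q=1: -166; Q=2: -173; Q=3: -170; Q=4: -167; Q=5: -164; Q=6: -176; Q=7: -200.
Profit is highest at Q = 0. Equivalently, the lowest AVC in the table is 93/5 ≈ $18.60 at Q = 5, and P = $15 falls below it — price never covers variable cost, so the firm shuts down and loses only its fixed cost.

Q = 0 (shut down); profit = -$146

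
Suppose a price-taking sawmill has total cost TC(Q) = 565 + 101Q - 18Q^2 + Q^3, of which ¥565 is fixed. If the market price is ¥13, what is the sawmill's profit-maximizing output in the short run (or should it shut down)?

Strip out fixed cost: VC = 101Q - 18Q^2 + Q^3. Then AVC = 101 - 18Q + Q^2 and MC = 101 - 36Q + 3Q^2.
AVC hits its minimum where MC = AVC, at Q = 9, giving min AVC = 101 - 18·9 + 9^2 = ¥20.
P = ¥13 lies below min AVC = ¥20; no output level covers variable cost.
The firm minimizes its loss by shutting down and losing only its fixed cost of ¥565.

Shut down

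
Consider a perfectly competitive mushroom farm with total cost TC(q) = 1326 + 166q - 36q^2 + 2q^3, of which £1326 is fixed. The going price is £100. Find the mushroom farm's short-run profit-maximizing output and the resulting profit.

AVC = 166 - 36q + 2q^2 has its minimum £4 at q = 9; price £100 clears that bar, so the firm operates.
MC = 166 - 72q + 6q^2. Setting P = MC and taking the root on the rising branch gives q* = 11.
TR = 100·11 = 1100. TC = 1326 + 132 = 1458. Profit = 1100 − 1458 = -£358.
Shutting down would mean losing the fixed cost of £1326, so operating at a loss of £358 is better by £968.

Profit = -£358 at q = 11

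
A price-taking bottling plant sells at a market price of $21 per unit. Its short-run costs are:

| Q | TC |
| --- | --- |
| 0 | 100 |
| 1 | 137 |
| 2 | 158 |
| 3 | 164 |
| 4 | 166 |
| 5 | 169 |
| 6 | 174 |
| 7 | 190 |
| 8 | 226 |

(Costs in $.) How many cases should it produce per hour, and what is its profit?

Q = 7; profit = -$43

Tabulate TR − TC: Q=0: -100; Q=1: -116; Q=2: -116; Q=3: -101; Q=4: -82; Q=5: -64; Q=6: -48; Q=7: -43; Q=8: -58.
Profit is maximized at Q = 7. AVC there is 90/7 = $12.86 ≤ P, so producing beats shutting down (which would give -$100).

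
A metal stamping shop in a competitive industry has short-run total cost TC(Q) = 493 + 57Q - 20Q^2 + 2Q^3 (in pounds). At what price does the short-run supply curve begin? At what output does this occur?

£7 per unit, at Q = 5

Short-run supply begins at min AVC. From VC = 57Q - 20Q^2 + 2Q^3, AVC = 57 - 20Q + 2Q^2.
At the minimum of AVC, MC = AVC. MC = 57 - 40Q + 6Q^2; setting MC = AVC gives 4Q^2 - 20Q = 0, so Q = 5. min AVC = 7.
So the shutdown price is £7.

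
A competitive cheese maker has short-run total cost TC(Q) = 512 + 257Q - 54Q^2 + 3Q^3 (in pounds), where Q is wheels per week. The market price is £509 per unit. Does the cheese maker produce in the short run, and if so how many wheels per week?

Produce at Q = 14

Strip out fixed cost: VC = 257Q - 54Q^2 + 3Q^3. Then AVC = 257 - 54Q + 3Q^2 and MC = 257 - 108Q + 9Q^2.
The AVC parabola has its vertex at Q = 54/6 = 9, where AVC = 257 - 54·9 + 3·9^2 = £14.
Because £509 ≥ £14, revenue can cover variable cost; the firm operates.
P = MC gives -252 - 108Q + 9Q^2 = 0, with roots -2 and 14. Take the larger (rising MC): Q* = 14.
Check: AVC at Q = 14 is £89 ≤ P, so revenue covers variable cost.
Profit = P·Q − TC = 509·14 − 1758 = £5368.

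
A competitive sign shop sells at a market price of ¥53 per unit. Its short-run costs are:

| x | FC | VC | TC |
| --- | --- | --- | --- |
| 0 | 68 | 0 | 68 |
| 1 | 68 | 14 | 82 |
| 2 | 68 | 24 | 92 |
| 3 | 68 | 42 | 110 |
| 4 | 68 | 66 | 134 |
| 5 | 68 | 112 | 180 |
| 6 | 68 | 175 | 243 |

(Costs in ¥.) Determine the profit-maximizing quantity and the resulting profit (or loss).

Compute π = P·x − TC at each output: x=0: -68; x=1: -29; x=2: 14; x=3: 49; x=4: 78; x=5: 85; x=6: 75.
Profit is maximized at x = 5. AVC there is 112/5 = ¥22.40 ≤ P, so producing beats shutting down (which would give -¥68).

x = 5; profit = ¥85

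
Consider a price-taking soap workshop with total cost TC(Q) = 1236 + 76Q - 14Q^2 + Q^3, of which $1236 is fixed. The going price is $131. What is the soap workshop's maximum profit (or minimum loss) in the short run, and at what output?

AVC = 76 - 14Q + Q^2; min AVC = $27 at Q = 7. Since P = $131 ≥ min AVC, the firm produces.
With MC = 76 - 28Q + 3Q^2, P = MC on the upward-sloping part at Q* = 11.
TR = 131·11 = 1441. TC = 1236 + 473 = 1709. Profit = 1441 − 1709 = -$268.
That loss of $268 beats the $1236 the firm would lose by shutting down; producing recovers $968 of fixed cost.

Profit = -$268 at Q = 11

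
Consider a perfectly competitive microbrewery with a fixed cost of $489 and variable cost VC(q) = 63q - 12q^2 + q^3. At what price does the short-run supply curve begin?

$27 per unit

Short-run supply begins at min AVC. From VC = 63q - 12q^2 + q^3, AVC = 63 - 12q + q^2.
At the minimum of AVC, MC = AVC. MC = 63 - 24q + 3q^2; setting MC = AVC gives 2q^2 - 12q = 0, so q = 6. min AVC = 27.
The firm shuts down for any P below $27.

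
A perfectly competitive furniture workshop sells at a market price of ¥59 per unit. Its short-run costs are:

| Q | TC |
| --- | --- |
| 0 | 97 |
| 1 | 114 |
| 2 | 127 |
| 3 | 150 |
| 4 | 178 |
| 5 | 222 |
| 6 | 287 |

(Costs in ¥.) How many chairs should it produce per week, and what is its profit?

Q = 5; profit = ¥73

Profit at each row (π = 59Q − TC): Q=0: -97; Q=1: -55; Q=2: -9; Q=3: 27; Q=4: 58; Q=5: 73; Q=6: 67.
Profit is maximized at Q = 5. AVC there is 125/5 = ¥25 ≤ P, so producing beats shutting down (which would give -¥97).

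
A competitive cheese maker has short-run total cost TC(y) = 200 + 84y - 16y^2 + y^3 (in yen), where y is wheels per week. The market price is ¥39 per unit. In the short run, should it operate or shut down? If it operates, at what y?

From TC, MC = TC'(y) = 84 - 32y + 3y^2 and AVC = VC/y = 84 - 16y + y^2.
AVC is minimized where dAVC/dy = -16 + 2y = 0, at y = 8; min AVC = 84 - 16·8 + 8^2 = ¥20.
P = ¥39 exceeds min AVC = ¥20, so the firm stays open.
P = MC gives 45 - 32y + 3y^2 = 0, with roots 5/3 and 9. Take the larger (rising MC): y* = 9.
Check: AVC at y = 9 is ¥21 ≤ P, so revenue covers variable cost.
Profit = P·y − TC = 39·9 − 389 = -¥38, a loss, but smaller than the ¥200 fixed cost the firm would lose by shutting down.

Produce at y = 9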